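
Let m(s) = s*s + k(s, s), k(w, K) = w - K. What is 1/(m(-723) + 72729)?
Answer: 1/595458 ≈ 1.6794e-6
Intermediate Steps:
m(s) = s² (m(s) = s*s + (s - s) = s² + 0 = s²)
1/(m(-723) + 72729) = 1/((-723)² + 72729) = 1/(522729 + 72729) = 1/595458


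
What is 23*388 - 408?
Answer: 8516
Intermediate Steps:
23*388 - 408 = 8924 - 408 = 8516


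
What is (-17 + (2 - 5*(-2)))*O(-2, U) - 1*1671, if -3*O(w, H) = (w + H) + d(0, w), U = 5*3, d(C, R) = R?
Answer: -4958/3 ≈ -1652.7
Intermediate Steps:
U = 15
O(w, H) = -2*w/3 - H/3 (O(w, H) = -((w + H) + w)/3 = -((H + w) + w)/3 = -(H + 2*w)/3 = -2*w/3 - H/3)
(-17 + (2 - 5*(-2)))*O(-2, U) - 1*1671 = (-17 + (2 - 5*(-2)))*(-⅔*(-2) - ⅓*15) - 1*1671 = (-17 + (2 + 10))*(4/3 - 5) - 1671 = (-17 + 12)*(-11/3) - 1671 = -5*(-11/3) - 1671 = 55/3 - 1671 = -4958/3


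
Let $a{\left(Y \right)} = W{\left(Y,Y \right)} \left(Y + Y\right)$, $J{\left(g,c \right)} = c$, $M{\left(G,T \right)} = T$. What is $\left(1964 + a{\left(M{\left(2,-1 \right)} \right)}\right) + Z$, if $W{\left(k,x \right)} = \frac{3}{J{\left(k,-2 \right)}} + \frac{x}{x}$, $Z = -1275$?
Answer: $690$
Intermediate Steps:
$W{\left(k,x \right)} = - \frac{1}{2}$ ($W{\left(k,x \right)} = \frac{3}{-2} + \frac{x}{x} = 3 \left(- \frac{1}{2}\right) + 1 = - \frac{3}{2} + 1 = - \frac{1}{2}$)
$a{\left(Y \right)} = - Y$ ($a{\left(Y \right)} = - \frac{Y + Y}{2} = - \frac{2 Y}{2} = - Y$)
$\left(1964 + a{\left(M{\left(2,-1 \right)} \right)}\right) + Z = \left(1964 - -1\right) - 1275 = \left(1964 + 1\right) - 1275 = 1965 - 1275 = 690$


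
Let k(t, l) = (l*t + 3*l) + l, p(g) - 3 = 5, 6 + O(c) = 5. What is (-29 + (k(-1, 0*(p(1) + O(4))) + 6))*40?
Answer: -920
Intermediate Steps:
O(c) = -1 (O(c) = -6 + 5 = -1)
p(g) = 8 (p(g) = 3 + 5 = 8)
k(t, l) = 4*l + l*t (k(t, l) = (3*l + l*t) + l = 4*l + l*t)
(-29 + (k(-1, 0*(p(1) + O(4))) + 6))*40 = (-29 + ((0*(8 - 1))*(4 - 1) + 6))*40 = (-29 + ((0*7)*3 + 6))*40 = (-29 + (0*3 + 6))*40 = (-29 + (0 + 6))*40 = (-29 + 6)*40 = -23*40 = -920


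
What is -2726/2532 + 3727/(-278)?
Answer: -1274324/87987 ≈ -14.483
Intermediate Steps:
-2726/2532 + 3727/(-278) = -2726*1/2532 + 3727*(-1/278) = -1363/1266 - 3727/278 = -1274324/87987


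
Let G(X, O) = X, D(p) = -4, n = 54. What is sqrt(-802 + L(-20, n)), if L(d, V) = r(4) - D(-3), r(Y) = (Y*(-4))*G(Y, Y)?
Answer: I*sqrt(862) ≈ 29.36*I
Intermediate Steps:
r(Y) = -4*Y**2 (r(Y) = (Y*(-4))*Y = (-4*Y)*Y = -4*Y**2)
L(d, V) = -60 (L(d, V) = -4*4**2 - 1*(-4) = -4*16 + 4 = -64 + 4 = -60)
sqrt(-802 + L(-20, n)) = sqrt(-802 - 60) = sqrt(-862) = I*sqrt(862)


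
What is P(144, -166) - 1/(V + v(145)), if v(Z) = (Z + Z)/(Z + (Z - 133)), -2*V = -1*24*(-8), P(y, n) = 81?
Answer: 1197499/14782 ≈ 81.011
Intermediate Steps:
V = -96 (V = -(-1*24)*(-8)/2 = -(-12)*(-8) = -½*192 = -96)
v(Z) = 2*Z/(-133 + 2*Z) (v(Z) = (2*Z)/(Z + (-133 + Z)) = (2*Z)/(-133 + 2*Z) = 2*Z/(-133 + 2*Z))
P(144, -166) - 1/(V + v(145)) = 81 - 1/(-96 + 2*145/(-133 + 2*145)) = 81 - 1/(-96 + 2*145/(-133 + 290)) = 81 - 1/(-96 + 2*145/157) = 81 - 1/(-96 + 2*145*(1/157)) = 81 - 1/(-96 + 290/157) = 81 - 1/(-14782/157) = 81 - 1*(-157/14782) = 81 + 157/14782 = 1197499/14782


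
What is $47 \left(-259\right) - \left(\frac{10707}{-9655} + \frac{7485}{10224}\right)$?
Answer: $- \frac{400530913289}{32904240} \approx -12173.0$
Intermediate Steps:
$47 \left(-259\right) - \left(\frac{10707}{-9655} + \frac{7485}{10224}\right) = -12173 - \left(10707 \left(- \frac{1}{9655}\right) + 7485 \cdot \frac{1}{10224}\right) = -12173 - \left(- \frac{10707}{9655} + \frac{2495}{3408}\right) = -12173 - - \frac{12400231}{32904240} = -12173 + \frac{12400231}{32904240} = - \frac{400530913289}{32904240}$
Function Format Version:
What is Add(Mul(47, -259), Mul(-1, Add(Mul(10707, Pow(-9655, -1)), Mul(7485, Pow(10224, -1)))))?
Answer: Rational(-400530913289, 32904240) ≈ -12173.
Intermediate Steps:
Add(Mul(47, -259), Mul(-1, Add(Mul(10707, Pow(-9655, -1)), Mul(7485, Pow(10224, -1))))) = Add(-12173, Mul(-1, Add(Mul(10707, Rational(-1, 9655)), Mul(7485, Rational(1, 10224))))) = Add(-12173, Mul(-1, Add(Rational(-10707, 9655), Rational(2495, 3408)))) = Add(-12173, Mul(-1, Rational(-12400231, 32904240))) = Add(-12173, Rational(12400231, 32904240)) = Rational(-400530913289, 32904240)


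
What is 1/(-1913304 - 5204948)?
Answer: -1/7118252 ≈ -1.4048e-7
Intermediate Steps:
1/(-1913304 - 5204948) = 1/(-7118252) = -1/7118252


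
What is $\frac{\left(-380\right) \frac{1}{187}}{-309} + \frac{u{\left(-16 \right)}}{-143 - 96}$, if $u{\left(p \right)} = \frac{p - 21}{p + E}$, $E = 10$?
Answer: $- \frac{531017}{27620274} \approx -0.019226$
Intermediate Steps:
$u{\left(p \right)} = \frac{-21 + p}{10 + p}$ ($u{\left(p \right)} = \frac{p - 21}{p + 10} = \frac{-21 + p}{10 + p}$)
$\frac{\left(-380\right) \frac{1}{187}}{-309} + \frac{u{\left(-16 \right)}}{-143 - 96} = \frac{\left(-380\right) \frac{1}{187}}{-309} + \frac{\frac{1}{10 - 16} \left(-21 - 16\right)}{-143 - 96} = \left(-380\right) \frac{1}{187} \left(- \frac{1}{309}\right) + \frac{\frac{1}{-6} \left(-37\right)}{-239} = \left(- \frac{380}{187}\right) \left(- \frac{1}{309}\right) + \left(- \frac{1}{6}\right) \left(-37\right) \left(- \frac{1}{239}\right) = \frac{380}{57783} + \frac{37}{6} \left(- \frac{1}{239}\right) = \frac{380}{57783} - \frac{37}{1434} = - \frac{531017}{27620274}$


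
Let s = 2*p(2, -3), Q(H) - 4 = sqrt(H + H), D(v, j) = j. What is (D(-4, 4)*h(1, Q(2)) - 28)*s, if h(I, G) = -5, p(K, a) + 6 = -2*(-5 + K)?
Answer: 0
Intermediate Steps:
p(K, a) = 4 - 2*K (p(K, a) = -6 - 2*(-5 + K) = -6 + (10 - 2*K) = 4 - 2*K)
Q(H) = 4 + sqrt(2)*sqrt(H) (Q(H) = 4 + sqrt(H + H) = 4 + sqrt(2*H) = 4 + sqrt(2)*sqrt(H))
s = 0 (s = 2*(4 - 2*2) = 2*(4 - 4) = 2*0 = 0)
(D(-4, 4)*h(1, Q(2)) - 28)*s = (4*(-5) - 28)*0 = (-20 - 28)*0 = -48*0 = 0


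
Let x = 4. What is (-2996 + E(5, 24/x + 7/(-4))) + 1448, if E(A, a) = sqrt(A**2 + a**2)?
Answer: -1548 + sqrt(689)/4 ≈ -1541.4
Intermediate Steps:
(-2996 + E(5, 24/x + 7/(-4))) + 1448 = (-2996 + sqrt(5**2 + (24/4 + 7/(-4))**2)) + 1448 = (-2996 + sqrt(25 + (24*(1/4) + 7*(-1/4))**2)) + 1448 = (-2996 + sqrt(25 + (6 - 7/4)**2)) + 1448 = (-2996 + sqrt(25 + (17/4)**2)) + 1448 = (-2996 + sqrt(25 + 289/16)) + 1448 = (-2996 + sqrt(689/16)) + 1448 = (-2996 + sqrt(689)/4) + 1448 = -1548 + sqrt(689)/4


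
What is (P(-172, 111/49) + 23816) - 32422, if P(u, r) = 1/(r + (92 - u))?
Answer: -112282433/13047 ≈ -8606.0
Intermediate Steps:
P(u, r) = 1/(92 + r - u)
(P(-172, 111/49) + 23816) - 32422 = (1/(92 + 111/49 - 1*(-172)) + 23816) - 32422 = (1/(92 + 111*(1/49) + 172) + 23816) - 32422 = (1/(92 + 111/49 + 172) + 23816) - 32422 = (1/(13047/49) + 23816) - 32422 = (49/13047 + 23816) - 32422 = 310727401/13047 - 32422 = -112282433/13047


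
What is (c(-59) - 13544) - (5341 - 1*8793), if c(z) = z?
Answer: -10151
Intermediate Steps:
(c(-59) - 13544) - (5341 - 1*8793) = (-59 - 13544) - (5341 - 1*8793) = -13603 - (5341 - 8793) = -13603 - 1*(-3452) = -13603 + 3452 = -10151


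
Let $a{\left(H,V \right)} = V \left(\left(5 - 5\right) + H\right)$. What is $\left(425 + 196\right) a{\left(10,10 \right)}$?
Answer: $62100$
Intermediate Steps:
$a{\left(H,V \right)} = H V$ ($a{\left(H,V \right)} = V \left(0 + H\right) = V H = H V$)
$\left(425 + 196\right) a{\left(10,10 \right)} = \left(425 + 196\right) 10 \cdot 10 = 621 \cdot 100 = 62100$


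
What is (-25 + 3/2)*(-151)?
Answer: 7097/2 ≈ 3548.5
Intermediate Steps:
(-25 + 3/2)*(-151) = -47/2*(-151) = 7097/2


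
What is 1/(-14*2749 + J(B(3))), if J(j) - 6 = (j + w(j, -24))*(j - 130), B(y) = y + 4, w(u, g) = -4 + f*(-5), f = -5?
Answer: -1/41924 ≈ -2.3853e-5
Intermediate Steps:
w(u, g) = 21 (w(u, g) = -4 - 5*(-5) = -4 + 25 = 21)
B(y) = 4 + y
J(j) = 6 + (-130 + j)*(21 + j) (J(j) = 6 + (j + 21)*(j - 130) = 6 + (21 + j)*(-130 + j) = 6 + (-130 + j)*(21 + j))
1/(-14*2749 + J(B(3))) = 1/(-14*2749 + (-2724 + (4 + 3)**2 - 109*(4 + 3))) = 1/(-38486 + (-2724 + 7**2 - 109*7)) = 1/(-38486 + (-2724 + 49 - 763)) = 1/(-38486 - 3438) = 1/(-41924) = -1/41924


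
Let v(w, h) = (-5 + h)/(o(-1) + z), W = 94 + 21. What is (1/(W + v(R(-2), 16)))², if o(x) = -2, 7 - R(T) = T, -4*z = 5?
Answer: 169/2105401 ≈ 8.0270e-5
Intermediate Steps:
z = -5/4 (z = -¼*5 = -5/4 ≈ -1.2500)
R(T) = 7 - T
W = 115
v(w, h) = 20/13 - 4*h/13 (v(w, h) = (-5 + h)/(-2 - 5/4) = (-5 + h)/(-13/4) = (-5 + h)*(-4/13) = 20/13 - 4*h/13)
(1/(W + v(R(-2), 16)))² = (1/(115 + (20/13 - 4/13*16)))² = (1/(115 + (20/13 - 64/13)))² = (1/(115 - 44/13))² = (1/(1451/13))² = (13/1451)² = 169/2105401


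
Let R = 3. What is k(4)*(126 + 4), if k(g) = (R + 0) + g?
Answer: 910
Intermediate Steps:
k(g) = 3 + g (k(g) = (3 + 0) + g = 3 + g)
k(4)*(126 + 4) = (3 + 4)*(126 + 4) = 7*130 = 910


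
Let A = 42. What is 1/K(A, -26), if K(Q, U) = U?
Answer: -1/26 ≈ -0.038462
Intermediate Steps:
1/K(A, -26) = 1/(-26) = -1/26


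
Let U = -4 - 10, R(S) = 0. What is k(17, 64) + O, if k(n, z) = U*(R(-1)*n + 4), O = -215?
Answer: -271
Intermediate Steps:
U = -14
k(n, z) = -56 (k(n, z) = -14*(0*n + 4) = -14*(0 + 4) = -14*4 = -56)
k(17, 64) + O = -56 - 215 = -271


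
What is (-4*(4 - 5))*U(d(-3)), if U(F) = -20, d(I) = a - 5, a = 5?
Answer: -80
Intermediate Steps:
d(I) = 0 (d(I) = 5 - 5 = 0)
(-4*(4 - 5))*U(d(-3)) = -4*(4 - 5)*(-20) = -4*(-1)*(-20) = 4*(-20) = -80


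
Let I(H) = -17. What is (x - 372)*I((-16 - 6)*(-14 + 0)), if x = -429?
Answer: 13617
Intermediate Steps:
(x - 372)*I((-16 - 6)*(-14 + 0)) = (-429 - 372)*(-17) = -801*(-17) = 13617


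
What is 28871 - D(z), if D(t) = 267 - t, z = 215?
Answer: 28819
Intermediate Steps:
28871 - D(z) = 28871 - (267 - 1*215) = 28871 - (267 - 215) = 28871 - 1*52 = 28871 - 52 = 28819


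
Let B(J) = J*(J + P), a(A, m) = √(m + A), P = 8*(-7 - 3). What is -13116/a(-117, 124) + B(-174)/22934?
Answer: 22098/11467 - 13116*√7/7 ≈ -4955.5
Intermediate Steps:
P = -80 (P = 8*(-10) = -80)
a(A, m) = √(A + m)
B(J) = J*(-80 + J) (B(J) = J*(J - 80) = J*(-80 + J))
-13116/a(-117, 124) + B(-174)/22934 = -13116/√(-117 + 124) - 174*(-80 - 174)/22934 = -13116*√7/7 - 174*(-254)*(1/22934) = -13116*√7/7 + 44196*(1/22934) = -13116*√7/7 + 22098/11467 = 22098/11467 - 13116*√7/7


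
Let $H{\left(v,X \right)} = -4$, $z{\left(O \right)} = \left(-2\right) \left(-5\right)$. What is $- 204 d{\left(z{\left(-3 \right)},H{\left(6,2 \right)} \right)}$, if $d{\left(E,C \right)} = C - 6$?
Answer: $2040$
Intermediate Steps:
$z{\left(O \right)} = 10$
$d{\left(E,C \right)} = -6 + C$ ($d{\left(E,C \right)} = C - 6 = -6 + C$)
$- 204 d{\left(z{\left(-3 \right)},H{\left(6,2 \right)} \right)} = - 204 \left(-6 - 4\right) = \left(-204\right) \left(-10\right) = 2040$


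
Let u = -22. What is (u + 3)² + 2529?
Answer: 2890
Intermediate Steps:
(u + 3)² + 2529 = (-22 + 3)² + 2529 = (-19)² + 2529 = 361 + 2529 = 2890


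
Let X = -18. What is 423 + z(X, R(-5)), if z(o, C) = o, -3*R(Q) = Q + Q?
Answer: 405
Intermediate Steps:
R(Q) = -2*Q/3 (R(Q) = -(Q + Q)/3 = -2*Q/3)
423 + z(X, R(-5)) = 423 - 18 = 405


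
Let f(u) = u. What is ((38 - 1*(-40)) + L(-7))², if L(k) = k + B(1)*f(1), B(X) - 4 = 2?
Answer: 5929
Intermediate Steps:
B(X) = 6 (B(X) = 4 + 2 = 6)
L(k) = 6 + k (L(k) = k + 6*1 = k + 6 = 6 + k)
((38 - 1*(-40)) + L(-7))² = ((38 - 1*(-40)) + (6 - 7))² = ((38 + 40) - 1)² = (78 - 1)² = 77² = 5929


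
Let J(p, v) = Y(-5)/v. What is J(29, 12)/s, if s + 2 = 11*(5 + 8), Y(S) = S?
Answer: -5/1692 ≈ -0.0029551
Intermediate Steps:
s = 141 (s = -2 + 11*(5 + 8) = -2 + 11*13 = -2 + 143 = 141)
J(p, v) = -5/v
J(29, 12)/s = -5/12/141 = -5*1/12*(1/141) = -5/12*1/141 = -5/1692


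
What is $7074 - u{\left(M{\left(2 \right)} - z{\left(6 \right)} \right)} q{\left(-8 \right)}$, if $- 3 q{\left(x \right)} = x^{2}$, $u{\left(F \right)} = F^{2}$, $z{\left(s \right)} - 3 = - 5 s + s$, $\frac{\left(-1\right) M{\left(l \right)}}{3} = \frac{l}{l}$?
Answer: $13986$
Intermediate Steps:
$M{\left(l \right)} = -3$ ($M{\left(l \right)} = - 3 \frac{l}{l} = \left(-3\right) 1 = -3$)
$z{\left(s \right)} = 3 - 4 s$ ($z{\left(s \right)} = 3 + \left(- 5 s + s\right) = 3 - 4 s$)
$q{\left(x \right)} = - \frac{x^{2}}{3}$
$7074 - u{\left(M{\left(2 \right)} - z{\left(6 \right)} \right)} q{\left(-8 \right)} = 7074 - \left(-3 - \left(3 - 24\right)\right)^{2} \left(- \frac{\left(-8\right)^{2}}{3}\right) = 7074 - \left(-3 - \left(3 - 24\right)\right)^{2} \left(\left(- \frac{1}{3}\right) 64\right) = 7074 - \left(-3 - -21\right)^{2} \left(- \frac{64}{3}\right) = 7074 - \left(-3 + 21\right)^{2} \left(- \frac{64}{3}\right) = 7074 - 18^{2} \left(- \frac{64}{3}\right) = 7074 - 324 \left(- \frac{64}{3}\right) = 7074 - -6912 = 7074 + 6912 = 13986$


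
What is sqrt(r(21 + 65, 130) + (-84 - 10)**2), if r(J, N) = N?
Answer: sqrt(8966) ≈ 94.689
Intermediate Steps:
sqrt(r(21 + 65, 130) + (-84 - 10)**2) = sqrt(130 + (-84 - 10)**2) = sqrt(130 + (-94)**2) = sqrt(130 + 8836) = sqrt(8966)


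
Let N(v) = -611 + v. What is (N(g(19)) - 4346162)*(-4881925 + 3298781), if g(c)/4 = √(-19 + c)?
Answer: 6881567594312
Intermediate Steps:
g(c) = 4*√(-19 + c)
(N(g(19)) - 4346162)*(-4881925 + 3298781) = ((-611 + 4*√(-19 + 19)) - 4346162)*(-4881925 + 3298781) = ((-611 + 4*√0) - 4346162)*(-1583144) = ((-611 + 4*0) - 4346162)*(-1583144) = ((-611 + 0) - 4346162)*(-1583144) = (-611 - 4346162)*(-1583144) = -4346773*(-1583144) = 6881567594312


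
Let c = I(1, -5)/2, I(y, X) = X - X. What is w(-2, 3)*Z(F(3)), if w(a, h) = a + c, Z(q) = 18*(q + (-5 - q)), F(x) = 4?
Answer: 180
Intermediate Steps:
Z(q) = -90 (Z(q) = 18*(-5) = -90)
I(y, X) = 0
c = 0 (c = 0/2 = 0*(½) = 0)
w(a, h) = a (w(a, h) = a + 0 = a)
w(-2, 3)*Z(F(3)) = -2*(-90) = 180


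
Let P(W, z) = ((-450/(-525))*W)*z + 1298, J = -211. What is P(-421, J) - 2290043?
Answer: -15488229/7 ≈ -2.2126e+6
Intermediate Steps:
P(W, z) = 1298 + 6*W*z/7 (P(W, z) = ((-450*(-1/525))*W)*z + 1298 = (6*W/7)*z + 1298 = 6*W*z/7 + 1298 = 1298 + 6*W*z/7)
P(-421, J) - 2290043 = (1298 + (6/7)*(-421)*(-211)) - 2290043 = (1298 + 532986/7) - 2290043 = 542072/7 - 2290043 = -15488229/7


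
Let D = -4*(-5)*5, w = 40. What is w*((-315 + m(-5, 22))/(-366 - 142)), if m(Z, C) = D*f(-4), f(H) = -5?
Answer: 8150/127 ≈ 64.173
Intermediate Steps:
D = 100 (D = 20*5 = 100)
m(Z, C) = -500 (m(Z, C) = 100*(-5) = -500)
w*((-315 + m(-5, 22))/(-366 - 142)) = 40*((-315 - 500)/(-366 - 142)) = 40*(-815/(-508)) = 40*(-815*(-1/508)) = 40*(815/508) = 8150/127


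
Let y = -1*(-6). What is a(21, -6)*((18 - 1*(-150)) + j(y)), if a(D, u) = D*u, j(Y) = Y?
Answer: -21924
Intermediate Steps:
y = 6
a(21, -6)*((18 - 1*(-150)) + j(y)) = (21*(-6))*((18 - 1*(-150)) + 6) = -126*((18 + 150) + 6) = -126*(168 + 6) = -126*174 = -21924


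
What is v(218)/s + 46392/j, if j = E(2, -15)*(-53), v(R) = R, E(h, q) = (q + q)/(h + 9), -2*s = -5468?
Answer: 116294969/362255 ≈ 321.03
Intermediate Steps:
s = 2734 (s = -½*(-5468) = 2734)
E(h, q) = 2*q/(9 + h) (E(h, q) = (2*q)/(9 + h) = 2*q/(9 + h))
j = 1590/11 (j = (2*(-15)/(9 + 2))*(-53) = (2*(-15)/11)*(-53) = (2*(-15)*(1/11))*(-53) = -30/11*(-53) = 1590/11 ≈ 144.55)
v(218)/s + 46392/j = 218/2734 + 46392/(1590/11) = 218*(1/2734) + 46392*(11/1590) = 109/1367 + 85052/265 = 116294969/362255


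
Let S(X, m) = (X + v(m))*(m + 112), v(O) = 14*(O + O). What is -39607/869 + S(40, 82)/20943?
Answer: -435672505/18199467 ≈ -23.939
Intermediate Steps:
v(O) = 28*O (v(O) = 14*(2*O) = 28*O)
S(X, m) = (112 + m)*(X + 28*m) (S(X, m) = (X + 28*m)*(m + 112) = (X + 28*m)*(112 + m) = (112 + m)*(X + 28*m))
-39607/869 + S(40, 82)/20943 = -39607/869 + (28*82² + 112*40 + 3136*82 + 40*82)/20943 = -39607*1/869 + (28*6724 + 4480 + 257152 + 3280)*(1/20943) = -39607/869 + (188272 + 4480 + 257152 + 3280)*(1/20943) = -39607/869 + 453184*(1/20943) = -39607/869 + 453184/20943 = -435672505/18199467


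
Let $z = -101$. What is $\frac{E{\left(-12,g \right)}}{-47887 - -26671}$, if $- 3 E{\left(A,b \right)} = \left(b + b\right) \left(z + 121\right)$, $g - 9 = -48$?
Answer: $- \frac{5}{204} \approx -0.02451$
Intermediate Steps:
$g = -39$ ($g = 9 - 48 = -39$)
$E{\left(A,b \right)} = - \frac{40 b}{3}$ ($E{\left(A,b \right)} = - \frac{\left(b + b\right) \left(-101 + 121\right)}{3} = - \frac{2 b 20}{3} = - \frac{40 b}{3}$)
$\frac{E{\left(-12,g \right)}}{-47887 - -26671} = \frac{\left(- \frac{40}{3}\right) \left(-39\right)}{-47887 - -26671} = \frac{520}{-47887 + 26671} = \frac{520}{-21216} = 520 \left(- \frac{1}{21216}\right) = - \frac{5}{204}$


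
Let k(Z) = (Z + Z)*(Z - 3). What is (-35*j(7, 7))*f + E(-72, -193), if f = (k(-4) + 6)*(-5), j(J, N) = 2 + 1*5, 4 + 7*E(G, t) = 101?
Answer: 531747/7 ≈ 75964.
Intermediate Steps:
k(Z) = 2*Z*(-3 + Z) (k(Z) = (2*Z)*(-3 + Z) = 2*Z*(-3 + Z))
E(G, t) = 97/7 (E(G, t) = -4/7 + (⅐)*101 = -4/7 + 101/7 = 97/7)
j(J, N) = 7 (j(J, N) = 2 + 5 = 7)
f = -310 (f = (2*(-4)*(-3 - 4) + 6)*(-5) = (2*(-4)*(-7) + 6)*(-5) = (56 + 6)*(-5) = 62*(-5) = -310)
(-35*j(7, 7))*f + E(-72, -193) = -35*7*(-310) + 97/7 = -245*(-310) + 97/7 = 75950 + 97/7 = 531747/7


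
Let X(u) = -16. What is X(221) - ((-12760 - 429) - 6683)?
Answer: 19856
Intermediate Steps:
X(221) - ((-12760 - 429) - 6683) = -16 - ((-12760 - 429) - 6683) = -16 - (-13189 - 6683) = -16 - 1*(-19872) = -16 + 19872 = 19856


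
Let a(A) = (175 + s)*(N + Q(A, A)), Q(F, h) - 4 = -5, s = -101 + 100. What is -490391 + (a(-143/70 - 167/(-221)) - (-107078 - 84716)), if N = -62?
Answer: -309559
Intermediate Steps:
s = -1
Q(F, h) = -1 (Q(F, h) = 4 - 5 = -1)
a(A) = -10962 (a(A) = (175 - 1)*(-62 - 1) = 174*(-63) = -10962)
-490391 + (a(-143/70 - 167/(-221)) - (-107078 - 84716)) = -490391 + (-10962 - (-107078 - 84716)) = -490391 + (-10962 - 1*(-191794)) = -490391 + (-10962 + 191794) = -490391 + 180832 = -309559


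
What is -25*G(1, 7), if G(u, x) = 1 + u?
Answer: -50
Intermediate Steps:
-25*G(1, 7) = -25*(1 + 1) = -25*2 = -50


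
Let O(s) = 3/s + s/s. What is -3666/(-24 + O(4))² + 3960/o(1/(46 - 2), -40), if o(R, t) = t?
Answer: -842835/7921 ≈ -106.41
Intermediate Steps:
O(s) = 1 + 3/s (O(s) = 3/s + 1 = 1 + 3/s)
-3666/(-24 + O(4))² + 3960/o(1/(46 - 2), -40) = -3666/(-24 + (3 + 4)/4)² + 3960/(-40) = -3666/(-24 + (¼)*7)² + 3960*(-1/40) = -3666/(-24 + 7/4)² - 99 = -3666/((-89/4)²) - 99 = -3666/7921/16 - 99 = -3666*16/7921 - 99 = -58656/7921 - 99 = -842835/7921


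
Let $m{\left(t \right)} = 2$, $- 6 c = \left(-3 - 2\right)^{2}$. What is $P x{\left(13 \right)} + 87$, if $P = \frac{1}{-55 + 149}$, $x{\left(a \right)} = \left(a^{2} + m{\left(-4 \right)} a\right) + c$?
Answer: $\frac{50213}{564} \approx 89.03$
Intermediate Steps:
$c = - \frac{25}{6}$ ($c = - \frac{\left(-3 - 2\right)^{2}}{6} = - \frac{\left(-5\right)^{2}}{6} = \left(- \frac{1}{6}\right) 25 = - \frac{25}{6} \approx -4.1667$)
$x{\left(a \right)} = - \frac{25}{6} + a^{2} + 2 a$ ($x{\left(a \right)} = \left(a^{2} + 2 a\right) - \frac{25}{6} = - \frac{25}{6} + a^{2} + 2 a$)
$P = \frac{1}{94} \approx 0.010638$
$P x{\left(13 \right)} + 87 = \frac{- \frac{25}{6} + 13^{2} + 2 \cdot 13}{94} + 87 = \frac{- \frac{25}{6} + 169 + 26}{94} + 87 = \frac{1}{94} \cdot \frac{1145}{6} + 87 = \frac{1145}{564} + 87 = \frac{50213}{564}$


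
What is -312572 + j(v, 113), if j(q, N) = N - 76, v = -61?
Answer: -312535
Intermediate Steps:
j(q, N) = -76 + N
-312572 + j(v, 113) = -312572 + (-76 + 113) = -312572 + 37 = -312535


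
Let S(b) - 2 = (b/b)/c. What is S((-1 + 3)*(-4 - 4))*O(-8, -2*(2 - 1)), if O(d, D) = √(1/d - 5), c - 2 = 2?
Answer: 9*I*√82/16 ≈ 5.0937*I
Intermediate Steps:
c = 4 (c = 2 + 2 = 4)
S(b) = 9/4 (S(b) = 2 + (b/b)/4 = 2 + 1*(¼) = 2 + ¼ = 9/4)
O(d, D) = √(-5 + 1/d)
S((-1 + 3)*(-4 - 4))*O(-8, -2*(2 - 1)) = 9*√(-5 + 1/(-8))/4 = 9*√(-5 - ⅛)/4 = 9*√(-41/8)/4 = 9*(I*√82/4)/4 = 9*I*√82/16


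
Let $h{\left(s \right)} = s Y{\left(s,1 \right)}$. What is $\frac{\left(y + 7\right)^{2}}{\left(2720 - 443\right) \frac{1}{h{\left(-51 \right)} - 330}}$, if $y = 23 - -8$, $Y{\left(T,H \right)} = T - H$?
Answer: $\frac{372552}{253} \approx 1472.5$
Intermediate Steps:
$h{\left(s \right)} = s \left(-1 + s\right)$ ($h{\left(s \right)} = s \left(s - 1\right) = s \left(-1 + s\right)$)
$y = 31$ ($y = 23 + 8 = 31$)
$\frac{\left(y + 7\right)^{2}}{\left(2720 - 443\right) \frac{1}{h{\left(-51 \right)} - 330}} = \frac{\left(31 + 7\right)^{2}}{\left(2720 - 443\right) \frac{1}{- 51 \left(-1 - 51\right) - 330}} = \frac{38^{2}}{2277 \frac{1}{\left(-51\right) \left(-52\right) - 330}} = \frac{1444}{2277 \frac{1}{2652 - 330}} = \frac{1444}{2277 \cdot \frac{1}{2322}} = \frac{1444}{\frac{253}{258}} = 1444 \cdot \frac{258}{253} = \frac{372552}{253}$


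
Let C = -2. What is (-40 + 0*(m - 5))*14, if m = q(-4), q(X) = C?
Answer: -560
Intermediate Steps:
q(X) = -2
m = -2
(-40 + 0*(m - 5))*14 = (-40 + 0*(-2 - 5))*14 = (-40 + 0*(-7))*14 = (-40 + 0)*14 = -40*14 = -560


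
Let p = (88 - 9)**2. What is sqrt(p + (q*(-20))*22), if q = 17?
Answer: I*sqrt(1239) ≈ 35.199*I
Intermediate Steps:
p = 6241 (p = 79**2 = 6241)
sqrt(p + (q*(-20))*22) = sqrt(6241 + (17*(-20))*22) = sqrt(6241 - 340*22) = sqrt(6241 - 7480) = sqrt(-1239) = I*sqrt(1239)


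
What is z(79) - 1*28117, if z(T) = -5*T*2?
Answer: -28907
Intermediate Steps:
z(T) = -10*T
z(79) - 1*28117 = -10*79 - 1*28117 = -790 - 28117 = -28907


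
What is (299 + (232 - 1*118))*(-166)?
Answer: -68558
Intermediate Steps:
(299 + (232 - 1*118))*(-166) = (299 + (232 - 118))*(-166) = (299 + 114)*(-166) = 413*(-166) = -68558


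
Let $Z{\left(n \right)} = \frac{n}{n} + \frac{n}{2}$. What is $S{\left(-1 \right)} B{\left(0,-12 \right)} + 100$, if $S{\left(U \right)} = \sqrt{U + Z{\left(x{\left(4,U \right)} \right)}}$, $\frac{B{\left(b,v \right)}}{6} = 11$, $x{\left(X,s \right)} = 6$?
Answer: $100 + 66 \sqrt{3} \approx 214.32$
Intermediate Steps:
$Z{\left(n \right)} = 1 + \frac{n}{2}$ ($Z{\left(n \right)} = 1 + n \frac{1}{2} = 1 + \frac{n}{2}$)
$B{\left(b,v \right)} = 66$ ($B{\left(b,v \right)} = 6 \cdot 11 = 66$)
$S{\left(U \right)} = \sqrt{4 + U}$ ($S{\left(U \right)} = \sqrt{U + \left(1 + \frac{1}{2} \cdot 6\right)} = \sqrt{U + \left(1 + 3\right)} = \sqrt{U + 4} = \sqrt{4 + U}$)
$S{\left(-1 \right)} B{\left(0,-12 \right)} + 100 = \sqrt{4 - 1} \cdot 66 + 100 = \sqrt{3} \cdot 66 + 100 = 66 \sqrt{3} + 100 = 100 + 66 \sqrt{3}$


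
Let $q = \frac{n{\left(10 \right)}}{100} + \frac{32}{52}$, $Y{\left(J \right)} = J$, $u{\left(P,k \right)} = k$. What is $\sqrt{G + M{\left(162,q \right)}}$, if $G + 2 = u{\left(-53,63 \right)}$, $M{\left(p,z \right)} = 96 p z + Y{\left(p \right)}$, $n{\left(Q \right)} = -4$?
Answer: $\frac{\sqrt{38749087}}{65} \approx 95.767$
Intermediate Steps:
$q = \frac{187}{325}$ ($q = - \frac{4}{100} + \frac{32}{52} = \left(-4\right) \frac{1}{100} + 32 \cdot \frac{1}{52} = - \frac{1}{25} + \frac{8}{13} = \frac{187}{325} \approx 0.57538$)
$M{\left(p,z \right)} = p + 96 p z$ ($M{\left(p,z \right)} = 96 p z + p = p + 96 p z$)
$G = 61$ ($G = -2 + 63 = 61$)
$\sqrt{G + M{\left(162,q \right)}} = \sqrt{61 + 162 \left(1 + 96 \cdot \frac{187}{325}\right)} = \sqrt{61 + 162 \left(1 + \frac{17952}{325}\right)} = \sqrt{61 + 162 \cdot \frac{18277}{325}} = \sqrt{61 + \frac{2960874}{325}} = \sqrt{\frac{2980699}{325}} = \frac{\sqrt{38749087}}{65}$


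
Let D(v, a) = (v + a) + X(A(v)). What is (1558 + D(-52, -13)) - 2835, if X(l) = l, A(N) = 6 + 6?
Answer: -1330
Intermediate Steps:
A(N) = 12
D(v, a) = 12 + a + v (D(v, a) = (v + a) + 12 = (a + v) + 12 = 12 + a + v)
(1558 + D(-52, -13)) - 2835 = (1558 + (12 - 13 - 52)) - 2835 = (1558 - 53) - 2835 = 1505 - 2835 = -1330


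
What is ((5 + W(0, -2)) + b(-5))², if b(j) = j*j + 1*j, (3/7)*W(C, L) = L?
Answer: 3721/9 ≈ 413.44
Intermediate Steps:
W(C, L) = 7*L/3
b(j) = j + j² (b(j) = j² + j = j + j²)
((5 + W(0, -2)) + b(-5))² = ((5 + (7/3)*(-2)) - 5*(1 - 5))² = ((5 - 14/3) - 5*(-4))² = (⅓ + 20)² = (61/3)² = 3721/9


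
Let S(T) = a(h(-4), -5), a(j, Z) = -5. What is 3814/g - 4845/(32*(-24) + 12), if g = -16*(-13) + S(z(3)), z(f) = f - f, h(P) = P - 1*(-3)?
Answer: 184139/7308 ≈ 25.197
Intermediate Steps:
h(P) = 3 + P (h(P) = P + 3 = 3 + P)
z(f) = 0
S(T) = -5
g = 203 (g = -16*(-13) - 5 = 208 - 5 = 203)
3814/g - 4845/(32*(-24) + 12) = 3814/203 - 4845/(32*(-24) + 12) = 3814*(1/203) - 4845/(-768 + 12) = 3814/203 - 4845/(-756) = 3814/203 - 4845*(-1/756) = 3814/203 + 1615/252 = 184139/7308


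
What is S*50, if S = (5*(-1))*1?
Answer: -250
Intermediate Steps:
S = -5 (S = -5*1 = -5)
S*50 = -5*50 = -250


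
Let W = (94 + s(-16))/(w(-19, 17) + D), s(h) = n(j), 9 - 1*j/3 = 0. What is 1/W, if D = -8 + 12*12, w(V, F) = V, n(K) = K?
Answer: 117/121 ≈ 0.96694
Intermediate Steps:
j = 27 (j = 27 - 3*0 = 27 + 0 = 27)
s(h) = 27
D = 136 (D = -8 + 144 = 136)
W = 121/117 (W = (94 + 27)/(-19 + 136) = 121/117 ≈ 1.0342)
1/W = 1/(121/117) = 117/121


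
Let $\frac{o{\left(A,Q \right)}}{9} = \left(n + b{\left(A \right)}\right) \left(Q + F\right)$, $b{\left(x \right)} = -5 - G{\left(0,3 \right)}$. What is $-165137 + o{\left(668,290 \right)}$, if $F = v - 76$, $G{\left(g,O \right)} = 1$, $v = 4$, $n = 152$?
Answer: $121315$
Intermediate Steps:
$b{\left(x \right)} = -6$ ($b{\left(x \right)} = -5 - 1 = -6$)
$F = -72$ ($F = 4 - 76 = -72$)
$o{\left(A,Q \right)} = -94608 + 1314 Q$ ($o{\left(A,Q \right)} = 9 \left(152 - 6\right) \left(Q - 72\right) = 9 \cdot 146 \left(-72 + Q\right) = 9 \left(-10512 + 146 Q\right) = -94608 + 1314 Q$)
$-165137 + o{\left(668,290 \right)} = -165137 + \left(-94608 + 1314 \cdot 290\right) = -165137 + \left(-94608 + 381060\right) = -165137 + 286452 = 121315$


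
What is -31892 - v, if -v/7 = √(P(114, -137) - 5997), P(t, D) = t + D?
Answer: -31892 + 14*I*√1505 ≈ -31892.0 + 543.12*I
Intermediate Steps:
P(t, D) = D + t
v = -14*I*√1505 (v = -7*√((-137 + 114) - 5997) = -7*√(-23 - 5997) = -14*I*√1505 ≈ -543.12*I)
-31892 - v = -31892 - (-14)*I*√1505 = -31892 + 14*I*√1505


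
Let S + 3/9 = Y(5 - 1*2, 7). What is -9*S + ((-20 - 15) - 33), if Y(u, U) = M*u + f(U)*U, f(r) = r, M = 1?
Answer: -533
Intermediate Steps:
Y(u, U) = u + U² (Y(u, U) = 1*u + U*U = u + U²)
S = 155/3 (S = -⅓ + ((5 - 1*2) + 7²) = -⅓ + ((5 - 2) + 49) = -⅓ + (3 + 49) = -⅓ + 52 = 155/3 ≈ 51.667)
-9*S + ((-20 - 15) - 33) = -9*155/3 + ((-20 - 15) - 33) = -465 + (-35 - 33) = -465 - 68 = -533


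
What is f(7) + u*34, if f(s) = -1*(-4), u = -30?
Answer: -1016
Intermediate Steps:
f(s) = 4
f(7) + u*34 = 4 - 30*34 = 4 - 1020 = -1016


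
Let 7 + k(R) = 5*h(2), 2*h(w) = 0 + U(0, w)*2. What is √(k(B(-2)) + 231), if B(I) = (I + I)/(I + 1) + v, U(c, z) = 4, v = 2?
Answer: 2*√61 ≈ 15.620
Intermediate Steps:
h(w) = 4 (h(w) = (0 + 4*2)/2 = (0 + 8)/2 = (½)*8 = 4)
B(I) = 2 + 2*I/(1 + I) (B(I) = (I + I)/(I + 1) + 2 = (2*I)/(1 + I) + 2 = 2*I/(1 + I) + 2 = 2 + 2*I/(1 + I))
k(R) = 13 (k(R) = -7 + 5*4 = -7 + 20 = 13)
√(k(B(-2)) + 231) = √(13 + 231) = √244 = 2*√61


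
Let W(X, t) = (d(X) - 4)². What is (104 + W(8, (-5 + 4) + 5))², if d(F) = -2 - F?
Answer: 90000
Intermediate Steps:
W(X, t) = (-6 - X)² (W(X, t) = ((-2 - X) - 4)² = (-6 - X)²)
(104 + W(8, (-5 + 4) + 5))² = (104 + (6 + 8)²)² = (104 + 14²)² = (104 + 196)² = 300² = 90000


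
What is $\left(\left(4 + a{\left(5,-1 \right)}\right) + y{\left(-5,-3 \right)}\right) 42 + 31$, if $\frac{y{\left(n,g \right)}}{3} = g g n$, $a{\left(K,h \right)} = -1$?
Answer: $-5513$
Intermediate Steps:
$y{\left(n,g \right)} = 3 n g^{2}$ ($y{\left(n,g \right)} = 3 g g n = 3 g^{2} n = 3 n g^{2}$)
$\left(\left(4 + a{\left(5,-1 \right)}\right) + y{\left(-5,-3 \right)}\right) 42 + 31 = \left(\left(4 - 1\right) + 3 \left(-5\right) \left(-3\right)^{2}\right) 42 + 31 = \left(3 + 3 \left(-5\right) 9\right) 42 + 31 = \left(3 - 135\right) 42 + 31 = \left(-132\right) 42 + 31 = -5544 + 31 = -5513$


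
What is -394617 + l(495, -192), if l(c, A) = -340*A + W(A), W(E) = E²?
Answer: -292473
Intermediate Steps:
l(c, A) = A² - 340*A (l(c, A) = -340*A + A² = A² - 340*A)
-394617 + l(495, -192) = -394617 - 192*(-340 - 192) = -394617 - 192*(-532) = -394617 + 102144 = -292473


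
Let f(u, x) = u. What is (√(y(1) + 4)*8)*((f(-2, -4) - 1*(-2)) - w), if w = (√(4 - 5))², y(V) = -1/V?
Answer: 8*√3 ≈ 13.856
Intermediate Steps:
w = -1 (w = (√(-1))² = I² = -1)
(√(y(1) + 4)*8)*((f(-2, -4) - 1*(-2)) - w) = (√(-1/1 + 4)*8)*((-2 - 1*(-2)) - 1*(-1)) = (√(-1*1 + 4)*8)*((-2 + 2) + 1) = (√(-1 + 4)*8)*(0 + 1) = (√3*8)*1 = (8*√3)*1 = 8*√3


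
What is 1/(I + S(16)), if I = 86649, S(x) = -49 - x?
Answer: 1/86584 ≈ 1.1549e-5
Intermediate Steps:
1/(I + S(16)) = 1/(86649 + (-49 - 1*16)) = 1/(86649 + (-49 - 16)) = 1/(86649 - 65) = 1/86584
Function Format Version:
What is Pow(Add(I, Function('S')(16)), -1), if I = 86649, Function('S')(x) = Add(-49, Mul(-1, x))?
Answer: Rational(1, 86584) ≈ 1.1549e-5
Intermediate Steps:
Pow(Add(I, Function('S')(16)), -1) = Pow(Add(86649, Add(-49, Mul(-1, 16))), -1) = Pow(Add(86649, Add(-49, -16)), -1) = Pow(Add(86649, -65), -1) = Pow(86584, -1) = Rational(1, 86584)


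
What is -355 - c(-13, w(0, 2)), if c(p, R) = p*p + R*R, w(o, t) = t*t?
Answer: -540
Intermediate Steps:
w(o, t) = t**2
c(p, R) = R**2 + p**2 (c(p, R) = p**2 + R**2 = R**2 + p**2)
-355 - c(-13, w(0, 2)) = -355 - ((2**2)**2 + (-13)**2) = -355 - (4**2 + 169) = -355 - (16 + 169) = -355 - 1*185 = -355 - 185 = -540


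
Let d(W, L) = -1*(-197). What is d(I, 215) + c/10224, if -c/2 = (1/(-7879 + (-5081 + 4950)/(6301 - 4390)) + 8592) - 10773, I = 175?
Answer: 1688455671379/8552319200 ≈ 197.43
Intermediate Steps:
c = 32839100811/7528450 (c = -2*((1/(-7879 + (-5081 + 4950)/(6301 - 4390)) + 8592) - 10773) = -2*((1/(-7879 - 131/1911) + 8592) - 10773) = -2*((1/(-15056900/1911) + 8592) - 10773) = -2*((-1911/15056900 + 8592) - 10773) = -2*(129368882889/15056900 - 10773) = -2*(-32839100811/15056900) = 32839100811/7528450 ≈ 4362.0)
d(W, L) = 197
d(I, 215) + c/10224 = 197 + (32839100811/7528450)/10224 = 197 + (32839100811/7528450)*(1/10224) = 197 + 3648788979/8552319200 = 1688455671379/8552319200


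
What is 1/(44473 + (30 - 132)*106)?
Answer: 1/33661 ≈ 2.9708e-5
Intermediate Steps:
1/(44473 + (30 - 132)*106) = 1/(44473 - 102*106) = 1/(44473 - 10812) = 1/33661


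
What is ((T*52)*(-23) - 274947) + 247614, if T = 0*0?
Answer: -27333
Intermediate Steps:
T = 0
((T*52)*(-23) - 274947) + 247614 = ((0*52)*(-23) - 274947) + 247614 = (0*(-23) - 274947) + 247614 = (0 - 274947) + 247614 = -274947 + 247614 = -27333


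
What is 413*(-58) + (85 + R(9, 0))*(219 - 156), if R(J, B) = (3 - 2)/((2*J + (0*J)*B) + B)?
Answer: -37191/2 ≈ -18596.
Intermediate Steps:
R(J, B) = 1/(B + 2*J) (R(J, B) = 1/((2*J + 0*B) + B) = 1/((2*J + 0) + B) = 1/(2*J + B) = 1/(B + 2*J))
413*(-58) + (85 + R(9, 0))*(219 - 156) = 413*(-58) + (85 + 1/(0 + 2*9))*(219 - 156) = -23954 + (85 + 1/(0 + 18))*63 = -23954 + (85 + 1/18)*63 = -23954 + (1531/18)*63 = -23954 + 10717/2 = -37191/2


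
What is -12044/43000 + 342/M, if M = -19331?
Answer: -61882141/207808250 ≈ -0.29778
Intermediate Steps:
-12044/43000 + 342/M = -12044/43000 + 342/(-19331) = -12044*1/43000 + 342*(-1/19331) = -3011/10750 - 342/19331 = -61882141/207808250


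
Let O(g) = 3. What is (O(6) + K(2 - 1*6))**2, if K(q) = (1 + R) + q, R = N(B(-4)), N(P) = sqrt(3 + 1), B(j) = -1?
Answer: 4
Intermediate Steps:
N(P) = 2 (N(P) = sqrt(4) = 2)
R = 2
K(q) = 3 + q (K(q) = (1 + 2) + q = 3 + q)
(O(6) + K(2 - 1*6))**2 = (3 + (3 + (2 - 1*6)))**2 = (3 + (3 + (2 - 6)))**2 = (3 + (3 - 4))**2 = (3 - 1)**2 = 2**2 = 4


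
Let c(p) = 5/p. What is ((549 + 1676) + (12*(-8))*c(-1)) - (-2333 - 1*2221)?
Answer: 7259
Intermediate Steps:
((549 + 1676) + (12*(-8))*c(-1)) - (-2333 - 1*2221) = ((549 + 1676) + (12*(-8))*(5/(-1))) - (-2333 - 1*2221) = (2225 - 480*(-1)) - (-2333 - 2221) = (2225 - 96*(-5)) - 1*(-4554) = (2225 + 480) + 4554 = 2705 + 4554 = 7259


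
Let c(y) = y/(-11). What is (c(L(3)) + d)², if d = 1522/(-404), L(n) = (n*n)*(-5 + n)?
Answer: 22420225/4937284 ≈ 4.5410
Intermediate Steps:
L(n) = n²*(-5 + n)
c(y) = -y/11 (c(y) = y*(-1/11) = -y/11)
d = -761/202 (d = 1522*(-1/404) = -761/202 ≈ -3.7673)
(c(L(3)) + d)² = (-3²*(-5 + 3)/11 - 761/202)² = (-9*(-2)/11 - 761/202)² = (-1/11*(-18) - 761/202)² = (18/11 - 761/202)² = (-4735/2222)² = 22420225/4937284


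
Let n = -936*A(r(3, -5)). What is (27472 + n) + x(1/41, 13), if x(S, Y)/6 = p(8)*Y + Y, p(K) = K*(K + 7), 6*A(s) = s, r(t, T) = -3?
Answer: 37378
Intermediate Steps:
A(s) = s/6
p(K) = K*(7 + K)
x(S, Y) = 726*Y (x(S, Y) = 6*((8*(7 + 8))*Y + Y) = 6*((8*15)*Y + Y) = 6*(120*Y + Y) = 6*(121*Y) = 726*Y)
n = 468 (n = -156*(-3) = -936*(-½) = 468)
(27472 + n) + x(1/41, 13) = (27472 + 468) + 726*13 = 27940 + 9438 = 37378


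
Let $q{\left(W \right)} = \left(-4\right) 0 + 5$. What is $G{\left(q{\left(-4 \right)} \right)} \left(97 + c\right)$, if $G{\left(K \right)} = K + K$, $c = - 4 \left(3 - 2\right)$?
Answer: $930$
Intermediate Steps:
$q{\left(W \right)} = 5$ ($q{\left(W \right)} = 0 + 5 = 5$)
$c = -4$ ($c = \left(-4\right) 1 = -4$)
$G{\left(K \right)} = 2 K$
$G{\left(q{\left(-4 \right)} \right)} \left(97 + c\right) = 2 \cdot 5 \left(97 - 4\right) = 10 \cdot 93 = 930$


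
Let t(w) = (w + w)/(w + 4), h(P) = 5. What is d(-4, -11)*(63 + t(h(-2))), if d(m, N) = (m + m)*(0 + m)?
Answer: 18464/9 ≈ 2051.6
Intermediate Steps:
t(w) = 2*w/(4 + w) (t(w) = (2*w)/(4 + w) = 2*w/(4 + w))
d(m, N) = 2*m² (d(m, N) = (2*m)*m = 2*m²)
d(-4, -11)*(63 + t(h(-2))) = (2*(-4)²)*(63 + 2*5/(4 + 5)) = (2*16)*(63 + 2*5/9) = 32*(63 + 2*5*(⅑)) = 32*(63 + 10/9) = 32*(577/9) = 18464/9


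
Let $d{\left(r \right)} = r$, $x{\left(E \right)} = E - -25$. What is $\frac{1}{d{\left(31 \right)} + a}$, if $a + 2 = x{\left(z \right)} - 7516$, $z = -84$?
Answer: $- \frac{1}{7546} \approx -0.00013252$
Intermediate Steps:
$x{\left(E \right)} = 25 + E$ ($x{\left(E \right)} = E + 25 = 25 + E$)
$a = -7577$ ($a = -2 + \left(\left(25 - 84\right) - 7516\right) = -2 - 7575 = -7577$)
$\frac{1}{d{\left(31 \right)} + a} = \frac{1}{31 - 7577} = \frac{1}{-7546} = - \frac{1}{7546}$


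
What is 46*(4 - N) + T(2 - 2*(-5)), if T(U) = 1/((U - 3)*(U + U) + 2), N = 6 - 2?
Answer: 1/218 ≈ 0.0045872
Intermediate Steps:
N = 4
T(U) = 1/(2 + 2*U*(-3 + U)) (T(U) = 1/((-3 + U)*(2*U) + 2) = 1/(2*U*(-3 + U) + 2) = 1/(2 + 2*U*(-3 + U)))
46*(4 - N) + T(2 - 2*(-5)) = 46*(4 - 1*4) + 1/(2*(1 + (2 - 2*(-5))² - 3*(2 - 2*(-5)))) = 46*(4 - 4) + 1/(2*(1 + (2 + 10)² - 3*(2 + 10))) = 46*0 + 1/(2*(1 + 12² - 3*12)) = 0 + 1/(2*(1 + 144 - 36)) = 0 + (½)/109 = 0 + (½)*(1/109) = 0 + 1/218 = 1/218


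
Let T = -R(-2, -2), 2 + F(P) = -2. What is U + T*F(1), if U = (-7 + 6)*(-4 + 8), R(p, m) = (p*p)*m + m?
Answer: -44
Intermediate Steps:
F(P) = -4 (F(P) = -2 - 2 = -4)
R(p, m) = m + m*p² (R(p, m) = p²*m + m = m*p² + m = m + m*p²)
T = 10 (T = -(-2)*(1 + (-2)²) = -(-2)*(1 + 4) = -(-2)*5 = -1*(-10) = 10)
U = -4 (U = -1*4 = -4)
U + T*F(1) = -4 + 10*(-4) = -4 - 40 = -44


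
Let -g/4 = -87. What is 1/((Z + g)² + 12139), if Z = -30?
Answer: 1/113263 ≈ 8.8290e-6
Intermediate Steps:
g = 348 (g = -4*(-87) = 348)
1/((Z + g)² + 12139) = 1/((-30 + 348)² + 12139) = 1/(318² + 12139) = 1/(101124 + 12139) = 1/113263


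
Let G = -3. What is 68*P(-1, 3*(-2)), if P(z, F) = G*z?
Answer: 204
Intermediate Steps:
P(z, F) = -3*z
68*P(-1, 3*(-2)) = 68*(-3*(-1)) = 68*3 = 204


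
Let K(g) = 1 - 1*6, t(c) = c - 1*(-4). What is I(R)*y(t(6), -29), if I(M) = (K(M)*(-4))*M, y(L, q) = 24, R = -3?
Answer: -1440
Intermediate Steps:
t(c) = 4 + c (t(c) = c + 4 = 4 + c)
K(g) = -5 (K(g) = 1 - 6 = -5)
I(M) = 20*M (I(M) = (-5*(-4))*M = 20*M)
I(R)*y(t(6), -29) = (20*(-3))*24 = -60*24 = -1440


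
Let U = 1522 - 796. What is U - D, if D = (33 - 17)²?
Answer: 470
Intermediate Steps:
D = 256 (D = 16² = 256)
U = 726
U - D = 726 - 1*256 = 726 - 256 = 470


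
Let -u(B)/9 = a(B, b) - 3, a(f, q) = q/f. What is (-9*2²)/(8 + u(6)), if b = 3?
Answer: -72/61 ≈ -1.1803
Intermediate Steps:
u(B) = 27 - 27/B (u(B) = -9*(3/B - 3) = -9*(-3 + 3/B) = 27 - 27/B)
(-9*2²)/(8 + u(6)) = (-9*2²)/(8 + (27 - 27/6)) = (-9*4)/(8 + (27 - 27*⅙)) = -36/(8 + (27 - 9/2)) = -36/(8 + 45/2) = -36/61/2 = -36*2/61 = -72/61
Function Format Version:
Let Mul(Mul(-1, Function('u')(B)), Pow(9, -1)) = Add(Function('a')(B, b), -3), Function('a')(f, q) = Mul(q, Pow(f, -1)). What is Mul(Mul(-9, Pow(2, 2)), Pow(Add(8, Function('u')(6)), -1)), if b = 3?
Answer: Rational(-72, 61) ≈ -1.1803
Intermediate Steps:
Function('u')(B) = Add(27, Mul(-27, Pow(B, -1))) (Function('u')(B) = Mul(-9, Add(Mul(3, Pow(B, -1)), -3)) = Mul(-9, Add(-3, Mul(3, Pow(B, -1)))) = Add(27, Mul(-27, Pow(B, -1))))
Mul(Mul(-9, Pow(2, 2)), Pow(Add(8, Function('u')(6)), -1)) = Mul(Mul(-9, Pow(2, 2)), Pow(Add(8, Add(27, Mul(-27, Pow(6, -1)))), -1)) = Mul(Mul(-9, 4), Pow(Add(8, Add(27, Mul(-27, Rational(1, 6)))), -1)) = Mul(-36, Pow(Add(8, Add(27, Rational(-9, 2))), -1)) = Mul(-36, Pow(Add(8, Rational(45, 2)), -1)) = Mul(-36, Pow(Rational(61, 2), -1)) = Mul(-36, Rational(2, 61)) = Rational(-72, 61)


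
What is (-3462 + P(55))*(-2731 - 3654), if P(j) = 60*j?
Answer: 1034370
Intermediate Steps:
(-3462 + P(55))*(-2731 - 3654) = (-3462 + 60*55)*(-2731 - 3654) = (-3462 + 3300)*(-6385) = -162*(-6385) = 1034370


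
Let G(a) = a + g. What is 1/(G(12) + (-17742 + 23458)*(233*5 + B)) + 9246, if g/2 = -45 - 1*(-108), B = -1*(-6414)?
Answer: 400552456693/43321702 ≈ 9246.0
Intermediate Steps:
B = 6414
g = 126 (g = 2*(-45 - 1*(-108)) = 2*(-45 + 108) = 2*63 = 126)
G(a) = 126 + a (G(a) = a + 126 = 126 + a)
1/(G(12) + (-17742 + 23458)*(233*5 + B)) + 9246 = 1/((126 + 12) + (-17742 + 23458)*(233*5 + 6414)) + 9246 = 1/(138 + 5716*(1165 + 6414)) + 9246 = 1/(138 + 5716*7579) + 9246 = 1/(138 + 43321564) + 9246 = 1/43321702 + 9246 = 400552456693/43321702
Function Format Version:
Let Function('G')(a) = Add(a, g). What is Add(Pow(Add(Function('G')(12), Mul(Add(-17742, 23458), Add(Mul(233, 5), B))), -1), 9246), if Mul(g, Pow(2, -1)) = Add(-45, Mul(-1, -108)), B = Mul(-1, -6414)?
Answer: Rational(400552456693, 43321702) ≈ 9246.0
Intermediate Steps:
B = 6414
g = 126 (g = Mul(2, Add(-45, Mul(-1, -108))) = Mul(2, Add(-45, 108)) = Mul(2, 63) = 126)
Function('G')(a) = Add(126, a) (Function('G')(a) = Add(a, 126) = Add(126, a))
Add(Pow(Add(Function('G')(12), Mul(Add(-17742, 23458), Add(Mul(233, 5), B))), -1), 9246) = Add(Pow(Add(Add(126, 12), Mul(Add(-17742, 23458), Add(Mul(233, 5), 6414))), -1), 9246) = Add(Pow(Add(138, Mul(5716, Add(1165, 6414))), -1), 9246) = Add(Pow(Add(138, Mul(5716, 7579)), -1), 9246) = Add(Pow(Add(138, 43321564), -1), 9246) = Add(Pow(43321702, -1), 9246) = Add(Rational(1, 43321702), 9246) = Rational(400552456693, 43321702)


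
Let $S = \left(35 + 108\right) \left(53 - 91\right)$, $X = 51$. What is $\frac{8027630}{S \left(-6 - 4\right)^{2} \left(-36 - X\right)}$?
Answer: $\frac{61751}{363660} \approx 0.1698$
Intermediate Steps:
$S = -5434$ ($S = 143 \left(-38\right) = -5434$)
$\frac{8027630}{S \left(-6 - 4\right)^{2} \left(-36 - X\right)} = \frac{8027630}{- 5434 \left(-6 - 4\right)^{2} \left(-36 - 51\right)} = \frac{8027630}{- 5434 \left(-10\right)^{2} \left(-36 - 51\right)} = \frac{8027630}{\left(-5434\right) 100 \left(-87\right)} = \frac{8027630}{\left(-543400\right) \left(-87\right)} = \frac{8027630}{47275800} = 8027630 \cdot \frac{1}{47275800} = \frac{61751}{363660}$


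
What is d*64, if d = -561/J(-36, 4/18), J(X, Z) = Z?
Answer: -161568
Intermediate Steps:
d = -5049/2 (d = -561/(4/18) = -561/(4*(1/18)) = -561/2/9 = -561*9/2 = -5049/2 ≈ -2524.5)
d*64 = -5049/2*64 = -161568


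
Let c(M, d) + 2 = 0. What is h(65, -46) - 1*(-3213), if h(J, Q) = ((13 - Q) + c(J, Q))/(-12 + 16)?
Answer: 12909/4 ≈ 3227.3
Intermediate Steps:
c(M, d) = -2 (c(M, d) = -2 + 0 = -2)
h(J, Q) = 11/4 - Q/4 (h(J, Q) = ((13 - Q) - 2)/(-12 + 16) = (11 - Q)/4 = (11 - Q)*(¼) = 11/4 - Q/4)
h(65, -46) - 1*(-3213) = (11/4 - ¼*(-46)) - 1*(-3213) = (11/4 + 23/2) + 3213 = 57/4 + 3213 = 12909/4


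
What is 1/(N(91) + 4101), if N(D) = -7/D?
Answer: 13/53312 ≈ 0.00024385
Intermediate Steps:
1/(N(91) + 4101) = 1/(-7/91 + 4101) = 1/(-7*1/91 + 4101) = 1/(-1/13 + 4101) = 1/(53312/13) = 13/53312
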